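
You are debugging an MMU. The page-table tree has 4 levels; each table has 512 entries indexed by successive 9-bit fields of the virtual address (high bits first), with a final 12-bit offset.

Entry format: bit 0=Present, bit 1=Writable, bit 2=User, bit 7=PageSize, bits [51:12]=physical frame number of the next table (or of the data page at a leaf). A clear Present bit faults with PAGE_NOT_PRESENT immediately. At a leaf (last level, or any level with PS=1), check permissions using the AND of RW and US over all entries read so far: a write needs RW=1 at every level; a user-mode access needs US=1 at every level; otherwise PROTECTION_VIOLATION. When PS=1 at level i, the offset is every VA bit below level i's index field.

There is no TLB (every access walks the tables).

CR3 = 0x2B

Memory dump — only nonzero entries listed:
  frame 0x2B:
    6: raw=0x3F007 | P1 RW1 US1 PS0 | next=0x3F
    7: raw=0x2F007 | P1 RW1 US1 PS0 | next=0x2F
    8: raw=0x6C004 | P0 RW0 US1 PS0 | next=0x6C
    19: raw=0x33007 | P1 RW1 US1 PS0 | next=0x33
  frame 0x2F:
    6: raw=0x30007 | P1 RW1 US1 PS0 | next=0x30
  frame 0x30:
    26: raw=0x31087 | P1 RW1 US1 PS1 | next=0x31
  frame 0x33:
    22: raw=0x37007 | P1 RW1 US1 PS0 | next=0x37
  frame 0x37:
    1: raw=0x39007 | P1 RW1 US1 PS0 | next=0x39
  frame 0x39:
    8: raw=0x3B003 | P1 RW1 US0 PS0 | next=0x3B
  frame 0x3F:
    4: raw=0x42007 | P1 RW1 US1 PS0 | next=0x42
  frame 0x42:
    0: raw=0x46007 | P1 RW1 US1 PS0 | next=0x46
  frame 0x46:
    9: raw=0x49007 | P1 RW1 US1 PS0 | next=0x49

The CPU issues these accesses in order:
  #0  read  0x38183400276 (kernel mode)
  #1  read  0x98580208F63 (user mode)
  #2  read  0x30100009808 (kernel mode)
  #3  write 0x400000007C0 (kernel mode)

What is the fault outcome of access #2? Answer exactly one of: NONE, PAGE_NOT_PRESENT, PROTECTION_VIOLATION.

Trace:
#0 VA=0x38183400276 (r,kernel):
  [0] read 0x2B idx=7: raw=0x2F007 flags P=1 W=1 U=1 S=0
  [1] read 0x2F idx=6: raw=0x30007 flags P=1 W=1 U=1 S=0
  [2] read 0x30 idx=26: raw=0x31087 flags P=1 W=1 U=1 S=1
  → PA=0x31276 (huge @L2)  (3 entries read)
#1 VA=0x98580208F63 (r,user):
  [0] read 0x2B idx=19: raw=0x33007 flags P=1 W=1 U=1 S=0
  [1] read 0x33 idx=22: raw=0x37007 flags P=1 W=1 U=1 S=0
  [2] read 0x37 idx=1: raw=0x39007 flags P=1 W=1 U=1 S=0
  [3] read 0x39 idx=8: raw=0x3B003 flags P=1 W=1 U=0 S=0
  ✗ PROTECTION_VIOLATION  [4 reads]
#2 VA=0x30100009808 (r,kernel):
  [0] read 0x2B idx=6: raw=0x3F007 flags P=1 W=1 U=1 S=0
  [1] read 0x3F idx=4: raw=0x42007 flags P=1 W=1 U=1 S=0
  [2] read 0x42 idx=0: raw=0x46007 flags P=1 W=1 U=1 S=0
  [3] read 0x46 idx=9: raw=0x49007 flags P=1 W=1 U=1 S=0
  → PA=0x49808  (4 entries read)
#3 VA=0x400000007C0 (w,kernel):
  [0] read 0x2B idx=8: raw=0x6C004 flags P=0 W=0 U=1 S=0
  ✗ PAGE_NOT_PRESENT  [1 reads]

Access #2 fault: NONE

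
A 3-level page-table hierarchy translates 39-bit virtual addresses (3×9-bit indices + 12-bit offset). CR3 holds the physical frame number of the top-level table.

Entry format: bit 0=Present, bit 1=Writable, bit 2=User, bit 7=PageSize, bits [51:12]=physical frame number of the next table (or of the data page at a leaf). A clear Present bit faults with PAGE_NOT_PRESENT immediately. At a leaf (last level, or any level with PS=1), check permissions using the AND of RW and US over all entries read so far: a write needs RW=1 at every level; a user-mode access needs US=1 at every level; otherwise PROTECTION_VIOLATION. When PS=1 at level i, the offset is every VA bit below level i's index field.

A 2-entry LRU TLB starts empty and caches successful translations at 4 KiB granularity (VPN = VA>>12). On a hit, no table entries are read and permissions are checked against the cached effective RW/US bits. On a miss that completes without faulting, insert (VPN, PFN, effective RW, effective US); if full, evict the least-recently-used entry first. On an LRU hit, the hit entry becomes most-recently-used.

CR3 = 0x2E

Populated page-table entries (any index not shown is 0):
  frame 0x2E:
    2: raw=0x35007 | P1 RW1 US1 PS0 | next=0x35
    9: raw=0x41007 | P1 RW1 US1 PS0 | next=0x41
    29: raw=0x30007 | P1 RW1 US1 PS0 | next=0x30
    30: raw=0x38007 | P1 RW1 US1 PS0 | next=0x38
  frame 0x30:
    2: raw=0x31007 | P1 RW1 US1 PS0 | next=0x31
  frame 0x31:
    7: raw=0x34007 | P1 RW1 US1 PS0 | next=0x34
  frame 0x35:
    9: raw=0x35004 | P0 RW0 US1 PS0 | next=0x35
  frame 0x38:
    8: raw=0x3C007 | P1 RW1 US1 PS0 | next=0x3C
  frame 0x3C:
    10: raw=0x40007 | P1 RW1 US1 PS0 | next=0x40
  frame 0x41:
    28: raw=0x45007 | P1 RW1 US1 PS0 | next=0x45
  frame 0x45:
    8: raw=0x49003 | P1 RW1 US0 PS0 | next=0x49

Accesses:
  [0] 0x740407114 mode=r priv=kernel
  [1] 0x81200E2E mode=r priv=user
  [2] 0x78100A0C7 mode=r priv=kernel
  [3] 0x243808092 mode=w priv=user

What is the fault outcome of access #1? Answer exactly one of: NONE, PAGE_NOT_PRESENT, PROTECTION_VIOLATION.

Per-access translation:
#0 VA=0x740407114 (r,kernel):
  [0] read 0x2E idx=29: raw=0x30007 flags P=1 W=1 U=1 S=0
  [1] read 0x30 idx=2: raw=0x31007 flags P=1 W=1 U=1 S=0
  [2] read 0x31 idx=7: raw=0x34007 flags P=1 W=1 U=1 S=0
  ⇒ phys 0x34114  [3 reads]
#1 VA=0x81200E2E (r,user):
  [0] read 0x2E idx=2: raw=0x35007 flags P=1 W=1 U=1 S=0
  [1] read 0x35 idx=9: raw=0x35004 flags P=0 W=0 U=1 S=0
  ⇒ fault: PAGE_NOT_PRESENT  — 2 lookups
#2 VA=0x78100A0C7 (r,kernel):
  [0] read 0x2E idx=30: raw=0x38007 flags P=1 W=1 U=1 S=0
  [1] read 0x38 idx=8: raw=0x3C007 flags P=1 W=1 U=1 S=0
  [2] read 0x3C idx=10: raw=0x40007 flags P=1 W=1 U=1 S=0
  ⇒ phys 0x400C7  [3 reads]
#3 VA=0x243808092 (w,user):
  [0] read 0x2E idx=9: raw=0x41007 flags P=1 W=1 U=1 S=0
  [1] read 0x41 idx=28: raw=0x45007 flags P=1 W=1 U=1 S=0
  [2] read 0x45 idx=8: raw=0x49003 flags P=1 W=1 U=0 S=0
  ⇒ fault: PROTECTION_VIOLATION  — 3 lookups

Access #1 fault: PAGE_NOT_PRESENT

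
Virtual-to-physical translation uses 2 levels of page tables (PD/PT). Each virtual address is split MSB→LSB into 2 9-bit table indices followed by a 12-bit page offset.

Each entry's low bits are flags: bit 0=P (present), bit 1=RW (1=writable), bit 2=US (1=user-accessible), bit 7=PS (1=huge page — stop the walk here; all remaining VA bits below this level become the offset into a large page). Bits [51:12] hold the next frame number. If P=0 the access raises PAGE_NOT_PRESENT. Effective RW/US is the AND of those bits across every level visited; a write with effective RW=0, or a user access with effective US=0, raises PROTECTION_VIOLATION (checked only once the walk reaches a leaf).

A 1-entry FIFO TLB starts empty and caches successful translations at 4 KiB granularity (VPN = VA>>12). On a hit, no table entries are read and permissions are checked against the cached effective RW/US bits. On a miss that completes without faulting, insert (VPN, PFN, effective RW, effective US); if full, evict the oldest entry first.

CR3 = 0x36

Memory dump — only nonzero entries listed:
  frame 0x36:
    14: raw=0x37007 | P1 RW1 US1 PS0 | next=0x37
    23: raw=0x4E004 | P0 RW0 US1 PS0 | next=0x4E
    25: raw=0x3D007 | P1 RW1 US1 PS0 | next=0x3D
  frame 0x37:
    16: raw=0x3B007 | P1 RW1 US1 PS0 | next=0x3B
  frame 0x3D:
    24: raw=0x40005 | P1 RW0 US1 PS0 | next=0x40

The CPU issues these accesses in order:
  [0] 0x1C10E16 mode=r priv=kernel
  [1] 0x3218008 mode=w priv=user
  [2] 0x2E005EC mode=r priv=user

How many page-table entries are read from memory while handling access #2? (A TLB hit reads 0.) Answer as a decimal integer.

Per-access translation:
#0 VA=0x1C10E16 (r,kernel):
  L0 @0x36[14] → 0x37007  P=1,RW=1,US=1,PS=0
  L1 @0x37[16] → 0x3B007  P=1,RW=1,US=1,PS=0
  ✓ 0x3BE16  — 2 lookups
#1 VA=0x3218008 (w,user):
  L0 @0x36[25] → 0x3D007  P=1,RW=1,US=1,PS=0
  L1 @0x3D[24] → 0x40005  P=1,RW=0,US=1,PS=0
  → PROTECTION_VIOLATION  (2 entries read)
#2 VA=0x2E005EC (r,user):
  L0 @0x36[23] → 0x4E004  P=0,RW=0,US=1,PS=0
  → PAGE_NOT_PRESENT  (1 entries read)

Entries read for #2: 1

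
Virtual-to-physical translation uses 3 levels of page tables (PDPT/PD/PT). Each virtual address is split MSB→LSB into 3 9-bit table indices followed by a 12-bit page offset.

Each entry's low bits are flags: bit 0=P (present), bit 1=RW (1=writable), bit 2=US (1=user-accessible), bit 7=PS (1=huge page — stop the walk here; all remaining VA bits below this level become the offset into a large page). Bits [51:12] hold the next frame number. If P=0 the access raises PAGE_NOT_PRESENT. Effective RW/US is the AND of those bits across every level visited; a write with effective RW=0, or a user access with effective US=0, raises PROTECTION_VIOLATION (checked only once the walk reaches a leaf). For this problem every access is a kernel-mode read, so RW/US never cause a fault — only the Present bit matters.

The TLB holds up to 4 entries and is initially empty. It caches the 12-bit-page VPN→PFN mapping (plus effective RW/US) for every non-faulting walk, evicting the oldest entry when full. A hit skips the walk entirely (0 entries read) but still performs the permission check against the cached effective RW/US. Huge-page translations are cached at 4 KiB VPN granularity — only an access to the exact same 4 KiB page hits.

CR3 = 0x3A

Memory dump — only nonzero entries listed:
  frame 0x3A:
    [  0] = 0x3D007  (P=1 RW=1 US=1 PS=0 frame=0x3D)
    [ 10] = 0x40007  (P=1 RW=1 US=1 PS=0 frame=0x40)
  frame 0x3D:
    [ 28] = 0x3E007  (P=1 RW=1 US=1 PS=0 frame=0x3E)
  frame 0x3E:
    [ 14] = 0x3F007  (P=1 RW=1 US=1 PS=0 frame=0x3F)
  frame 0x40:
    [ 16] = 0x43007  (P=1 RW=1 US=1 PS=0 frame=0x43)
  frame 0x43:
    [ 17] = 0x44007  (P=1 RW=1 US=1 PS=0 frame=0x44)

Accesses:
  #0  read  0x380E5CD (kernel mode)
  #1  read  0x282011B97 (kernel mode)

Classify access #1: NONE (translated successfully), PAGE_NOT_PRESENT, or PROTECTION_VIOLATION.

Per-access translation:
#0 VA=0x380E5CD (r,kernel):
  [0] read 0x3A idx=0: raw=0x3D007 flags P=1 W=1 U=1 S=0
  [1] read 0x3D idx=28: raw=0x3E007 flags P=1 W=1 U=1 S=0
  [2] read 0x3E idx=14: raw=0x3F007 flags P=1 W=1 U=1 S=0
  ✓ 0x3F5CD  — 3 lookups
#1 VA=0x282011B97 (r,kernel):
  [0] read 0x3A idx=10: raw=0x40007 flags P=1 W=1 U=1 S=0
  [1] read 0x40 idx=16: raw=0x43007 flags P=1 W=1 U=1 S=0
  [2] read 0x43 idx=17: raw=0x44007 flags P=1 W=1 U=1 S=0
  ✓ 0x44B97  — 3 lookups

Access #1 fault: NONE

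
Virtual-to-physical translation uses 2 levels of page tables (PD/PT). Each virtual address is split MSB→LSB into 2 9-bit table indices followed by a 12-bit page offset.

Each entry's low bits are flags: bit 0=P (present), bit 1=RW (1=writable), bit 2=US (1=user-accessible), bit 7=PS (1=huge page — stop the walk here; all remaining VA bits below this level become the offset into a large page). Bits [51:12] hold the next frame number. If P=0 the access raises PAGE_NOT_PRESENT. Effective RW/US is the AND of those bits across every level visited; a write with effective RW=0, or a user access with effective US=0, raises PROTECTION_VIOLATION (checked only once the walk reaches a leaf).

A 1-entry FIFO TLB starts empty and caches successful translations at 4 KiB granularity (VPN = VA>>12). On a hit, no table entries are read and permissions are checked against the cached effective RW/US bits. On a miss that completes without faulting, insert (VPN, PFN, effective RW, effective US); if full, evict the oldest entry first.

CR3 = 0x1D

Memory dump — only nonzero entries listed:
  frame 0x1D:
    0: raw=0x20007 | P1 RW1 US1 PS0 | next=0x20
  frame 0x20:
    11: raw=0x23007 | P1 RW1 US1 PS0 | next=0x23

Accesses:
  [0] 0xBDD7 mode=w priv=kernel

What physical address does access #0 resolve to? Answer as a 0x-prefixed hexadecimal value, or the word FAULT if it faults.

Per-access translation:
#0 VA=0xBDD7 (w,kernel):
  L0 @0x1D[0] → 0x20007  P=1,RW=1,US=1,PS=0
  L1 @0x20[11] → 0x23007  P=1,RW=1,US=1,PS=0
  ✓ 0x23DD7  — 2 lookups

Access #0 PA: 0x23DD7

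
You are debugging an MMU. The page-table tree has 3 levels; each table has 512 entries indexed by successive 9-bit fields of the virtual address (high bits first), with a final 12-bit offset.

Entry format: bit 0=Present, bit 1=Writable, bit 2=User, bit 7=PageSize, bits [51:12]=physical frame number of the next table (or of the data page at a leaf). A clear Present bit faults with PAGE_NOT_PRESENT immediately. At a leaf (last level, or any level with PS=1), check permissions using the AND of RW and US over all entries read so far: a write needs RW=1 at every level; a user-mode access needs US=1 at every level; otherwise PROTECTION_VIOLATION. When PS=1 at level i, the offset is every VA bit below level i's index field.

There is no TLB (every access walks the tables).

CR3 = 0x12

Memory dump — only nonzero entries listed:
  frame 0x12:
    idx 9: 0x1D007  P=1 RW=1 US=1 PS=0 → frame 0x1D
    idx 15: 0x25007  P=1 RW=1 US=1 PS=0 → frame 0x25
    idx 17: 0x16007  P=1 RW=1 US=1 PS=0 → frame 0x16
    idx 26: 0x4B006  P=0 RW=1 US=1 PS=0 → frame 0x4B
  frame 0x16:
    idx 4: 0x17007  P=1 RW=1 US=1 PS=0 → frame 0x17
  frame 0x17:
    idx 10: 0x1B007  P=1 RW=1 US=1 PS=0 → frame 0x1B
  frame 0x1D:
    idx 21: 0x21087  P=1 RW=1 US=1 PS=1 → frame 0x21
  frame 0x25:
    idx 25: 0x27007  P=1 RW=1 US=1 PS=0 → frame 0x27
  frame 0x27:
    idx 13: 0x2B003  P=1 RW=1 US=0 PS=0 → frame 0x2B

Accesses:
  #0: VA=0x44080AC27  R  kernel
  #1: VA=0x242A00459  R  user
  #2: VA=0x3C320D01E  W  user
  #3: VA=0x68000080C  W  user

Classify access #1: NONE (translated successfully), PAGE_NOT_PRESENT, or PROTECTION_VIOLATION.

Per-access translation:
#0 VA=0x44080AC27 (r,kernel):
  [0] read 0x12 idx=17: raw=0x16007 flags P=1 W=1 U=1 S=0
  [1] read 0x16 idx=4: raw=0x17007 flags P=1 W=1 U=1 S=0
  [2] read 0x17 idx=10: raw=0x1B007 flags P=1 W=1 U=1 S=0
  ⇒ phys 0x1BC27  [3 reads]
#1 VA=0x242A00459 (r,user):
  [0] read 0x12 idx=9: raw=0x1D007 flags P=1 W=1 U=1 S=0
  [1] read 0x1D idx=21: raw=0x21087 flags P=1 W=1 U=1 S=1
  ⇒ phys 0x21459 (huge @L1)  [2 reads]
#2 VA=0x3C320D01E (w,user):
  [0] read 0x12 idx=15: raw=0x25007 flags P=1 W=1 U=1 S=0
  [1] read 0x25 idx=25: raw=0x27007 flags P=1 W=1 U=1 S=0
  [2] read 0x27 idx=13: raw=0x2B003 flags P=1 W=1 U=0 S=0
  ⇒ fault: PROTECTION_VIOLATION  — 3 lookups
#3 VA=0x68000080C (w,user):
  [0] read 0x12 idx=26: raw=0x4B006 flags P=0 W=1 U=1 S=0
  ⇒ fault: PAGE_NOT_PRESENT  — 1 lookups

Access #1 fault: NONE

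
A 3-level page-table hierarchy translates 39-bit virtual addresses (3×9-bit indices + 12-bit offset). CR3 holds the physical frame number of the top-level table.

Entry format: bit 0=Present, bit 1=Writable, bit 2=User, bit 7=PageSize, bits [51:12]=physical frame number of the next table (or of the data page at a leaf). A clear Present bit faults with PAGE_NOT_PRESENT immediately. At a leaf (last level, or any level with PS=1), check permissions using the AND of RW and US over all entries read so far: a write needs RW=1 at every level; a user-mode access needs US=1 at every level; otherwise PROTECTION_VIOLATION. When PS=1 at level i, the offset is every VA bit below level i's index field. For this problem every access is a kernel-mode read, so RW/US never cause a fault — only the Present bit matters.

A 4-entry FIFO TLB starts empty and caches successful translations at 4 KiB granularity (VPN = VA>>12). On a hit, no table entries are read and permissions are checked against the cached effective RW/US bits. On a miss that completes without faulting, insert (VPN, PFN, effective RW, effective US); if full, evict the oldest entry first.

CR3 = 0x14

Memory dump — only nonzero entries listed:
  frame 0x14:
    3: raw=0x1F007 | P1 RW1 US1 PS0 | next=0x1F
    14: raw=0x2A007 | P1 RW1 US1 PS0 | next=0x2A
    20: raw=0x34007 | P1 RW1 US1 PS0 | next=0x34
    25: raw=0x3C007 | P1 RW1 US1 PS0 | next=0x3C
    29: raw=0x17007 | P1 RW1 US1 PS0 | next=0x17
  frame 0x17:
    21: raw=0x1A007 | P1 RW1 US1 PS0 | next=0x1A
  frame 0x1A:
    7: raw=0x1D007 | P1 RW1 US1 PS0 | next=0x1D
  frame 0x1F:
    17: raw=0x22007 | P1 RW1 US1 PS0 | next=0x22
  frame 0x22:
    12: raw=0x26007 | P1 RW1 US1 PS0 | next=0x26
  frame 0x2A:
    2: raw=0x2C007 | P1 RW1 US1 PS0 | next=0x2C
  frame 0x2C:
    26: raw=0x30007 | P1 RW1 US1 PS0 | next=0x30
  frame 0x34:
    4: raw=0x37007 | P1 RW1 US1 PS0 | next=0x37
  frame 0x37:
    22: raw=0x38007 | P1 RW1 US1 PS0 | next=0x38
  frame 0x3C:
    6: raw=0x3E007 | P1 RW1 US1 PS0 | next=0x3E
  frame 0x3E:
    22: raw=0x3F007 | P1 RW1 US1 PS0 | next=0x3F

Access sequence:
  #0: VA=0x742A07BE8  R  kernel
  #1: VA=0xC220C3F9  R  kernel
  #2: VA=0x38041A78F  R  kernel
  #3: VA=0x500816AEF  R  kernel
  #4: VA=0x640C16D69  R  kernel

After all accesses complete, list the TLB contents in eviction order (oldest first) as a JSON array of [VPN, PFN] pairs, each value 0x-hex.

Walk each access:
#0 VA=0x742A07BE8 (r,kernel):
  L0 @0x14[29] → 0x17007  P=1,RW=1,US=1,PS=0
  L1 @0x17[21] → 0x1A007  P=1,RW=1,US=1,PS=0
  L2 @0x1A[7] → 0x1D007  P=1,RW=1,US=1,PS=0
  ✓ 0x1DBE8  — 3 lookups
#1 VA=0xC220C3F9 (r,kernel):
  L0 @0x14[3] → 0x1F007  P=1,RW=1,US=1,PS=0
  L1 @0x1F[17] → 0x22007  P=1,RW=1,US=1,PS=0
  L2 @0x22[12] → 0x26007  P=1,RW=1,US=1,PS=0
  ✓ 0x263F9  — 3 lookups
#2 VA=0x38041A78F (r,kernel):
  L0 @0x14[14] → 0x2A007  P=1,RW=1,US=1,PS=0
  L1 @0x2A[2] → 0x2C007  P=1,RW=1,US=1,PS=0
  L2 @0x2C[26] → 0x30007  P=1,RW=1,US=1,PS=0
  ✓ 0x3078F  — 3 lookups
#3 VA=0x500816AEF (r,kernel):
  L0 @0x14[20] → 0x34007  P=1,RW=1,US=1,PS=0
  L1 @0x34[4] → 0x37007  P=1,RW=1,US=1,PS=0
  L2 @0x37[22] → 0x38007  P=1,RW=1,US=1,PS=0
  ✓ 0x38AEF  — 3 lookups
#4 VA=0x640C16D69 (r,kernel):
  L0 @0x14[25] → 0x3C007  P=1,RW=1,US=1,PS=0
  L1 @0x3C[6] → 0x3E007  P=1,RW=1,US=1,PS=0
  L2 @0x3E[22] → 0x3F007  P=1,RW=1,US=1,PS=0
  ✓ 0x3FD69  — 3 lookups

TLB: [["0xC220C", "0x26"], ["0x38041A", "0x30"], ["0x500816", "0x38"], ["0x640C16", "0x3F"]]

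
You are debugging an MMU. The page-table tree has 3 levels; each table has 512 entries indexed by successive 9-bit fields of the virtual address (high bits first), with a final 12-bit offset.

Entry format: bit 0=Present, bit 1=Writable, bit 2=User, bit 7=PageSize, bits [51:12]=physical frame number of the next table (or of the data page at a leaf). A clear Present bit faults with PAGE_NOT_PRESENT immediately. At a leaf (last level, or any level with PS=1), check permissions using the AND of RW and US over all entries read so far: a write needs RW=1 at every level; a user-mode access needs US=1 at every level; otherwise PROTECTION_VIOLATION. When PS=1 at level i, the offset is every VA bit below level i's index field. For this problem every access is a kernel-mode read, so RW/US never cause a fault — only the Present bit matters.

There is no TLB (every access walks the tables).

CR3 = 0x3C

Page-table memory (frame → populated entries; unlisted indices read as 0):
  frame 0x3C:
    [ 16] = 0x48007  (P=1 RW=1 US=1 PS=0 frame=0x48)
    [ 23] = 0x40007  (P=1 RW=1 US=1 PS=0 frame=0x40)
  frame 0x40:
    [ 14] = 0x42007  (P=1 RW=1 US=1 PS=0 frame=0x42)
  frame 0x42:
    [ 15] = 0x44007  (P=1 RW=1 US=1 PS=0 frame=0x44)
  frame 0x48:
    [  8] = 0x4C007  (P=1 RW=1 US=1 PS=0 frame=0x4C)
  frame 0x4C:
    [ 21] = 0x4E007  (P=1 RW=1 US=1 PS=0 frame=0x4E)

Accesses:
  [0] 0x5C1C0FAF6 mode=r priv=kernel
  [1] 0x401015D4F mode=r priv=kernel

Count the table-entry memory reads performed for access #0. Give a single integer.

Per-access translation:
#0 VA=0x5C1C0FAF6 (r,kernel):
  L0: frame=0x3C idx=23 entry=0x40007 [P=1 RW=1 US=1 PS=0]
  L1: frame=0x40 idx=14 entry=0x42007 [P=1 RW=1 US=1 PS=0]
  L2: frame=0x42 idx=15 entry=0x44007 [P=1 RW=1 US=1 PS=0]
  ⇒ phys 0x44AF6  [3 reads]
#1 VA=0x401015D4F (r,kernel):
  L0: frame=0x3C idx=16 entry=0x48007 [P=1 RW=1 US=1 PS=0]
  L1: frame=0x48 idx=8 entry=0x4C007 [P=1 RW=1 US=1 PS=0]
  L2: frame=0x4C idx=21 entry=0x4E007 [P=1 RW=1 US=1 PS=0]
  ⇒ phys 0x4ED4F  [3 reads]

Entries read for #0: 3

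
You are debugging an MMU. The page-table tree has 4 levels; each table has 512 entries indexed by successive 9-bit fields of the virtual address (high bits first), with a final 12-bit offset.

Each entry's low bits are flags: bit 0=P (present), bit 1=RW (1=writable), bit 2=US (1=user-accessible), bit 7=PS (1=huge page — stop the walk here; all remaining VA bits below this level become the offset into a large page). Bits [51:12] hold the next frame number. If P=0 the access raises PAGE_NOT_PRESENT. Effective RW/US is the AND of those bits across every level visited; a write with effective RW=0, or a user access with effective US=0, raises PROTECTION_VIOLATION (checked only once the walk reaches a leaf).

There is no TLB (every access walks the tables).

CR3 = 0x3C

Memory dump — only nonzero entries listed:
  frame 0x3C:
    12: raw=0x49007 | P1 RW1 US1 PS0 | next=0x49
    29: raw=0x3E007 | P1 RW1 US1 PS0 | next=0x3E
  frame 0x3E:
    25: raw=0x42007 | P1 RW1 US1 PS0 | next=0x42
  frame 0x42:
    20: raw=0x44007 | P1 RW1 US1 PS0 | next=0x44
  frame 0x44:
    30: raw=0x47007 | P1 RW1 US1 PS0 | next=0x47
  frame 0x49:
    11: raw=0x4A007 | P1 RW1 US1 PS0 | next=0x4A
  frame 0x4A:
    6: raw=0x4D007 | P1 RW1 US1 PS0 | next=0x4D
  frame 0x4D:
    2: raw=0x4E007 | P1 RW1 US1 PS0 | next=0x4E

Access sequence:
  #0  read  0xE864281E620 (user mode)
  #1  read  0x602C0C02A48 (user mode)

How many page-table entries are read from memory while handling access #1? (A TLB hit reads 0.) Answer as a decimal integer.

Walk each access:
#0 VA=0xE864281E620 (r,user):
  lvl0: tbl 0x3C, slot 29 ⇒ 0x3E007 (P1/RW1/US1/PS0)
  lvl1: tbl 0x3E, slot 25 ⇒ 0x42007 (P1/RW1/US1/PS0)
  lvl2: tbl 0x42, slot 20 ⇒ 0x44007 (P1/RW1/US1/PS0)
  lvl3: tbl 0x44, slot 30 ⇒ 0x47007 (P1/RW1/US1/PS0)
  ✓ 0x47620  — 4 lookups
#1 VA=0x602C0C02A48 (r,user):
  lvl0: tbl 0x3C, slot 12 ⇒ 0x49007 (P1/RW1/US1/PS0)
  lvl1: tbl 0x49, slot 11 ⇒ 0x4A007 (P1/RW1/US1/PS0)
  lvl2: tbl 0x4A, slot 6 ⇒ 0x4D007 (P1/RW1/US1/PS0)
  lvl3: tbl 0x4D, slot 2 ⇒ 0x4E007 (P1/RW1/US1/PS0)
  ✓ 0x4EA48  — 4 lookups

Entries read for #1: 4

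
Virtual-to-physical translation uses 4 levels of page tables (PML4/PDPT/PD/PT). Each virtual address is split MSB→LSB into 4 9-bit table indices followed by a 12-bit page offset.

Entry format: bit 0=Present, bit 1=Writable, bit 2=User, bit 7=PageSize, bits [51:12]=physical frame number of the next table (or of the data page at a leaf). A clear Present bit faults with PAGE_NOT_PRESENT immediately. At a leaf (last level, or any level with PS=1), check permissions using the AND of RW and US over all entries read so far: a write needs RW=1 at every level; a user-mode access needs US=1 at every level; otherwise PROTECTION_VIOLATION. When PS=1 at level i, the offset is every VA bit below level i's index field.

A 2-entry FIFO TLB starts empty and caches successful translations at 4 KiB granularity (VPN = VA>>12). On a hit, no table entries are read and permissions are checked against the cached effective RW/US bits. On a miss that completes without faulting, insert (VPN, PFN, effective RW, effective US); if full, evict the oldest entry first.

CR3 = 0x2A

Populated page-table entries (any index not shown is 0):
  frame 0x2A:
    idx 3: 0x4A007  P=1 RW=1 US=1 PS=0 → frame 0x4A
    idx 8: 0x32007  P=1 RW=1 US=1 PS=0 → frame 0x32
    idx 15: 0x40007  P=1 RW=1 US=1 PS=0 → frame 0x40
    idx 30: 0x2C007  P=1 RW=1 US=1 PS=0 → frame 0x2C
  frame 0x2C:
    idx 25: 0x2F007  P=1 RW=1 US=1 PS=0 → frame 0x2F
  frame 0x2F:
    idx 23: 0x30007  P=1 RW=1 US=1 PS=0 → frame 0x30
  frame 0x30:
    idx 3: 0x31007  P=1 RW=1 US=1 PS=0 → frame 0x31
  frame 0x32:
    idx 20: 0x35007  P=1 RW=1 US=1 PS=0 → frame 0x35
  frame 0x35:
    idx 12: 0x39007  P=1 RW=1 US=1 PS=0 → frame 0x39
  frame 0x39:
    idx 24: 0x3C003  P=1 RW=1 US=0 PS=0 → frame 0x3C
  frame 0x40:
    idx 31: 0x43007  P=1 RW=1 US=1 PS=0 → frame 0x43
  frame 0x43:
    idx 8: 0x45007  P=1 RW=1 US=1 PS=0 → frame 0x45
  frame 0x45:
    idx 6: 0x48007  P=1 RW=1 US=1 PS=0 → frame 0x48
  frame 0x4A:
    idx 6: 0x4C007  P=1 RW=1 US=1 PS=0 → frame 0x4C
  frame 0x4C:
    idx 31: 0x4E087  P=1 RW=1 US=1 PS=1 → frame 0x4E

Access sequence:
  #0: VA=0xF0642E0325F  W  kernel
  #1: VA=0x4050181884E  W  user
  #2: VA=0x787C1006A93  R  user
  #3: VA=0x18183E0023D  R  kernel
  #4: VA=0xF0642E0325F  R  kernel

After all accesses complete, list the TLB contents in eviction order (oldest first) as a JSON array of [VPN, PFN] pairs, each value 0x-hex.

Trace:
#0 VA=0xF0642E0325F (w,kernel):
  L0 @0x2A[30] → 0x2C007  P=1,RW=1,US=1,PS=0
  L1 @0x2C[25] → 0x2F007  P=1,RW=1,US=1,PS=0
  L2 @0x2F[23] → 0x30007  P=1,RW=1,US=1,PS=0
  L3 @0x30[3] → 0x31007  P=1,RW=1,US=1,PS=0
  ⇒ phys 0x3125F  [4 reads]
#1 VA=0x4050181884E (w,user):
  L0 @0x2A[8] → 0x32007  P=1,RW=1,US=1,PS=0
  L1 @0x32[20] → 0x35007  P=1,RW=1,US=1,PS=0
  L2 @0x35[12] → 0x39007  P=1,RW=1,US=1,PS=0
  L3 @0x39[24] → 0x3C003  P=1,RW=1,US=0,PS=0
  ⇒ fault: PROTECTION_VIOLATION  — 4 lookups
#2 VA=0x787C1006A93 (r,user):
  L0 @0x2A[15] → 0x40007  P=1,RW=1,US=1,PS=0
  L1 @0x40[31] → 0x43007  P=1,RW=1,US=1,PS=0
  L2 @0x43[8] → 0x45007  P=1,RW=1,US=1,PS=0
  L3 @0x45[6] → 0x48007  P=1,RW=1,US=1,PS=0
  ⇒ phys 0x48A93  [4 reads]
#3 VA=0x18183E0023D (r,kernel):
  L0 @0x2A[3] → 0x4A007  P=1,RW=1,US=1,PS=0
  L1 @0x4A[6] → 0x4C007  P=1,RW=1,US=1,PS=0
  L2 @0x4C[31] → 0x4E087  P=1,RW=1,US=1,PS=1
  ⇒ phys 0x4E23D (huge @L2)  [3 reads]
#4 VA=0xF0642E0325F (r,kernel):
  L0 @0x2A[30] → 0x2C007  P=1,RW=1,US=1,PS=0
  L1 @0x2C[25] → 0x2F007  P=1,RW=1,US=1,PS=0
  L2 @0x2F[23] → 0x30007  P=1,RW=1,US=1,PS=0
  L3 @0x30[3] → 0x31007  P=1,RW=1,US=1,PS=0
  ⇒ phys 0x3125F  [4 reads]

TLB: [["0x18183E00", "0x4E"], ["0xF0642E03", "0x31"]]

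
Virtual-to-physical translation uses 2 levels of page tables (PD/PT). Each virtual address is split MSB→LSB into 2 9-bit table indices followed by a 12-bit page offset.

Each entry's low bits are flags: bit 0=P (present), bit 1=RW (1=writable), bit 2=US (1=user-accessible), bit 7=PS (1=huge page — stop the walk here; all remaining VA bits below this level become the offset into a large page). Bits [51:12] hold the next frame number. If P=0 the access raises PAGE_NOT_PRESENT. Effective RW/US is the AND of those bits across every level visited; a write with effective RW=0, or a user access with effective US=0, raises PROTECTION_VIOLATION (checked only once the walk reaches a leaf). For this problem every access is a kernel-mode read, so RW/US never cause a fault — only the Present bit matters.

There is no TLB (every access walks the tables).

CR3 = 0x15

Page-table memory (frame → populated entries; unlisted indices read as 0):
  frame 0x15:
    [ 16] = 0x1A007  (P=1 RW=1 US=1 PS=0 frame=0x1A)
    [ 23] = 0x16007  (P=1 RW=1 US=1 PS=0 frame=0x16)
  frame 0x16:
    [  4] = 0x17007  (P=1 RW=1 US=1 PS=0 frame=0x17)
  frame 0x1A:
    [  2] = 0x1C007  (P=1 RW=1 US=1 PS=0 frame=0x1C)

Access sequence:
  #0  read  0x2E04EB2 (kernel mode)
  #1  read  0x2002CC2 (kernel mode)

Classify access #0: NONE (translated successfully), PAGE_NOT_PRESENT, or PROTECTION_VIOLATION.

Per-access translation:
#0 VA=0x2E04EB2 (r,kernel):
  lvl0: tbl 0x15, slot 23 ⇒ 0x16007 (P1/RW1/US1/PS0)
  lvl1: tbl 0x16, slot 4 ⇒ 0x17007 (P1/RW1/US1/PS0)
  → PA=0x17EB2  (2 entries read)
#1 VA=0x2002CC2 (r,kernel):
  lvl0: tbl 0x15, slot 16 ⇒ 0x1A007 (P1/RW1/US1/PS0)
  lvl1: tbl 0x1A, slot 2 ⇒ 0x1C007 (P1/RW1/US1/PS0)
  → PA=0x1CCC2  (2 entries read)

Access #0 fault: NONE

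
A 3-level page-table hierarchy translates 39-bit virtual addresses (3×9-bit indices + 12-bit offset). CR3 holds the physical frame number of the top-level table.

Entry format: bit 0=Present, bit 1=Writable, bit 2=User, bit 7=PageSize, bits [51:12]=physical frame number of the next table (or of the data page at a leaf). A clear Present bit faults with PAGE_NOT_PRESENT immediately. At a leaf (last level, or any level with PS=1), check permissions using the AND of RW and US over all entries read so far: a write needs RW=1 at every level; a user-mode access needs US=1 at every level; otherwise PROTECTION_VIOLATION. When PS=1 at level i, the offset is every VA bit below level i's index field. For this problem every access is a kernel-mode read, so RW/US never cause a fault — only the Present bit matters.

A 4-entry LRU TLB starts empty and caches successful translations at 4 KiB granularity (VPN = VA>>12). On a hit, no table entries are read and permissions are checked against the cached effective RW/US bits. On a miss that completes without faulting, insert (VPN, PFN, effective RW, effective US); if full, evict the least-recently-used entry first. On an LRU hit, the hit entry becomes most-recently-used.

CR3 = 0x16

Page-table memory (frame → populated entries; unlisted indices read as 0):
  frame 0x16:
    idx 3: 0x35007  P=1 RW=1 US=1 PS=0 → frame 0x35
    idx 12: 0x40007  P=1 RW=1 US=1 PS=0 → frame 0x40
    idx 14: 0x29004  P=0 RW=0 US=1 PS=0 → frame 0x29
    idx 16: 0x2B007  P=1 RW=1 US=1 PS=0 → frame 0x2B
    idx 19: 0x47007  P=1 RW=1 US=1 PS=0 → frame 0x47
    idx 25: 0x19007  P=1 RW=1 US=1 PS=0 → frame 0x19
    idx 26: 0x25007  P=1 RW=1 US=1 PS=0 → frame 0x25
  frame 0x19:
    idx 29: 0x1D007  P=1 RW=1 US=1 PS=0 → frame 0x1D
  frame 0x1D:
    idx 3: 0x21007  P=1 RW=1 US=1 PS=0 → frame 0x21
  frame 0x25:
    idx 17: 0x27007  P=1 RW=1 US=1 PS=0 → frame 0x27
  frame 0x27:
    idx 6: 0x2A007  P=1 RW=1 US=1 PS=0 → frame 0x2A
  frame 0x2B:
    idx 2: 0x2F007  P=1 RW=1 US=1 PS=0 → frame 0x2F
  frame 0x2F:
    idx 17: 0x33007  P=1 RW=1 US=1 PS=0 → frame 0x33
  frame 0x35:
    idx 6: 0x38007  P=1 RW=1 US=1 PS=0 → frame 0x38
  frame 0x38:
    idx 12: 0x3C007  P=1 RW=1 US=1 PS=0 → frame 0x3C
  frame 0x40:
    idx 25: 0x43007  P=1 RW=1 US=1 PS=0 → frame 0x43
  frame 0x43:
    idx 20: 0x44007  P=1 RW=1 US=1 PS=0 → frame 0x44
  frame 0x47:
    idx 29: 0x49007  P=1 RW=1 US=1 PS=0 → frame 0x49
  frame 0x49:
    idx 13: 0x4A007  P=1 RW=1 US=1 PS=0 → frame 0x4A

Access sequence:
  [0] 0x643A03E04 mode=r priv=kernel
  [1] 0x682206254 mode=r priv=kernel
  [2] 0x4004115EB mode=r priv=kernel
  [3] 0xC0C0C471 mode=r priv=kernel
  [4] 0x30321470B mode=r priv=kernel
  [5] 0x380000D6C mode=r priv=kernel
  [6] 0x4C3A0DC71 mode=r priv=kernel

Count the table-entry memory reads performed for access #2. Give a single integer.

Walk each access:
#0 VA=0x643A03E04 (r,kernel):
  L0: frame=0x16 idx=25 entry=0x19007 [P=1 RW=1 US=1 PS=0]
  L1: frame=0x19 idx=29 entry=0x1D007 [P=1 RW=1 US=1 PS=0]
  L2: frame=0x1D idx=3 entry=0x21007 [P=1 RW=1 US=1 PS=0]
  → PA=0x21E04  (3 entries read)
#1 VA=0x682206254 (r,kernel):
  L0: frame=0x16 idx=26 entry=0x25007 [P=1 RW=1 US=1 PS=0]
  L1: frame=0x25 idx=17 entry=0x27007 [P=1 RW=1 US=1 PS=0]
  L2: frame=0x27 idx=6 entry=0x2A007 [P=1 RW=1 US=1 PS=0]
  → PA=0x2A254  (3 entries read)
#2 VA=0x4004115EB (r,kernel):
  L0: frame=0x16 idx=16 entry=0x2B007 [P=1 RW=1 US=1 PS=0]
  L1: frame=0x2B idx=2 entry=0x2F007 [P=1 RW=1 US=1 PS=0]
  L2: frame=0x2F idx=17 entry=0x33007 [P=1 RW=1 US=1 PS=0]
  → PA=0x335EB  (3 entries read)
#3 VA=0xC0C0C471 (r,kernel):
  L0: frame=0x16 idx=3 entry=0x35007 [P=1 RW=1 US=1 PS=0]
  L1: frame=0x35 idx=6 entry=0x38007 [P=1 RW=1 US=1 PS=0]
  L2: frame=0x38 idx=12 entry=0x3C007 [P=1 RW=1 US=1 PS=0]
  → PA=0x3C471  (3 entries read)
#4 VA=0x30321470B (r,kernel):
  L0: frame=0x16 idx=12 entry=0x40007 [P=1 RW=1 US=1 PS=0]
  L1: frame=0x40 idx=25 entry=0x43007 [P=1 RW=1 US=1 PS=0]
  L2: frame=0x43 idx=20 entry=0x44007 [P=1 RW=1 US=1 PS=0]
  → PA=0x4470B  (3 entries read)
#5 VA=0x380000D6C (r,kernel):
  L0: frame=0x16 idx=14 entry=0x29004 [P=0 RW=0 US=1 PS=0]
  ⇒ fault: PAGE_NOT_PRESENT  — 1 lookups
#6 VA=0x4C3A0DC71 (r,kernel):
  L0: frame=0x16 idx=19 entry=0x47007 [P=1 RW=1 US=1 PS=0]
  L1: frame=0x47 idx=29 entry=0x49007 [P=1 RW=1 US=1 PS=0]
  L2: frame=0x49 idx=13 entry=0x4A007 [P=1 RW=1 US=1 PS=0]
  → PA=0x4AC71  (3 entries read)

Entries read for #2: 3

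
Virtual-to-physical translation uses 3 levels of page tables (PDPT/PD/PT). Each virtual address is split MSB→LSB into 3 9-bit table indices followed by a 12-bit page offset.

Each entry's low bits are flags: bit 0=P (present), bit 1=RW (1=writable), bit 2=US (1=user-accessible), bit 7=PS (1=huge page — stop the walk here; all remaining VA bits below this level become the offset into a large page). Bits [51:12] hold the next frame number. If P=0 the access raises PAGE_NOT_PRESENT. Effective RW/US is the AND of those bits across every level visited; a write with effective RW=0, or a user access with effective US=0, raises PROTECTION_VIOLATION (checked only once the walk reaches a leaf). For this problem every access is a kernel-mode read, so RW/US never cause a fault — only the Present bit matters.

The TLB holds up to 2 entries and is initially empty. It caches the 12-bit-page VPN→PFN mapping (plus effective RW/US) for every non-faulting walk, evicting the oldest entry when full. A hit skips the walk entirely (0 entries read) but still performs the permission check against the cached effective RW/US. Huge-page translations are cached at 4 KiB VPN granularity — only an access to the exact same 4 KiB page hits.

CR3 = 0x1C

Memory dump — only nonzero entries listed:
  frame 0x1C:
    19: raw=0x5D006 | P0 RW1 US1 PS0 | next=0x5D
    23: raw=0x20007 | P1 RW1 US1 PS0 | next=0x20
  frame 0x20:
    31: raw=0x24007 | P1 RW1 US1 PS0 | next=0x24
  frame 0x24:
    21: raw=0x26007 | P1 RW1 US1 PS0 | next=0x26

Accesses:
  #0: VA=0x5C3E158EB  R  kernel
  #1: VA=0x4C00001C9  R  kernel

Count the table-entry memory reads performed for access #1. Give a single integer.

Trace:
#0 VA=0x5C3E158EB (r,kernel):
  lvl0: tbl 0x1C, slot 23 ⇒ 0x20007 (P1/RW1/US1/PS0)
  lvl1: tbl 0x20, slot 31 ⇒ 0x24007 (P1/RW1/US1/PS0)
  lvl2: tbl 0x24, slot 21 ⇒ 0x26007 (P1/RW1/US1/PS0)
  → PA=0x268EB  (3 entries read)
#1 VA=0x4C00001C9 (r,kernel):
  lvl0: tbl 0x1C, slot 19 ⇒ 0x5D006 (P0/RW1/US1/PS0)
  ✗ PAGE_NOT_PRESENT  [1 reads]

Entries read for #1: 1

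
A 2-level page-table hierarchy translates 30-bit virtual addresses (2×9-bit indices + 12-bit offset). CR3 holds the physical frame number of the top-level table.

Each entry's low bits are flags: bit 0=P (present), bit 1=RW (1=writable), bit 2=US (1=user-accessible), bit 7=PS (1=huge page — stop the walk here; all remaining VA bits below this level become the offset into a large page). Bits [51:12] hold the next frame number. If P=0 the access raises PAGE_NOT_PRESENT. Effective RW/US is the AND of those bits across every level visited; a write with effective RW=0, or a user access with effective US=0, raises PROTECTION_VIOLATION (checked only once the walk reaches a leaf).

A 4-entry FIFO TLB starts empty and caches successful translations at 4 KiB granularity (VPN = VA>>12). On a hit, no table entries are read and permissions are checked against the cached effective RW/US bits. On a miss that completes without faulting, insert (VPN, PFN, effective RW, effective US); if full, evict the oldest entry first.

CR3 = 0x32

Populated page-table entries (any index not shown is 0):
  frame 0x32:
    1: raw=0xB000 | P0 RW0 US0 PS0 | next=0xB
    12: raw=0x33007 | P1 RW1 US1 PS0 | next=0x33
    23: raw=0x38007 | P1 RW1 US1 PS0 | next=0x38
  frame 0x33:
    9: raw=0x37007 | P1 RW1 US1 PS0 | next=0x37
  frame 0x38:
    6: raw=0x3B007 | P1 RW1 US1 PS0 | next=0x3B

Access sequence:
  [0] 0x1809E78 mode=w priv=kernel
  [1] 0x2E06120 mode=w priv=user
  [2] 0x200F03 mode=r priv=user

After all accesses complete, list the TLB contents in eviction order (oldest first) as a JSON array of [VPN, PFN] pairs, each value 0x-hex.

Per-access translation:
#0 VA=0x1809E78 (w,kernel):
  L0: frame=0x32 idx=12 entry=0x33007 [P=1 RW=1 US=1 PS=0]
  L1: frame=0x33 idx=9 entry=0x37007 [P=1 RW=1 US=1 PS=0]
  → PA=0x37E78  (2 entries read)
#1 VA=0x2E06120 (w,user):
  L0: frame=0x32 idx=23 entry=0x38007 [P=1 RW=1 US=1 PS=0]
  L1: frame=0x38 idx=6 entry=0x3B007 [P=1 RW=1 US=1 PS=0]
  → PA=0x3B120  (2 entries read)
#2 VA=0x200F03 (r,user):
  L0: frame=0x32 idx=1 entry=0xB000 [P=0 RW=0 US=0 PS=0]
  ✗ PAGE_NOT_PRESENT  [1 reads]

TLB: [["0x1809", "0x37"], ["0x2E06", "0x3B"]]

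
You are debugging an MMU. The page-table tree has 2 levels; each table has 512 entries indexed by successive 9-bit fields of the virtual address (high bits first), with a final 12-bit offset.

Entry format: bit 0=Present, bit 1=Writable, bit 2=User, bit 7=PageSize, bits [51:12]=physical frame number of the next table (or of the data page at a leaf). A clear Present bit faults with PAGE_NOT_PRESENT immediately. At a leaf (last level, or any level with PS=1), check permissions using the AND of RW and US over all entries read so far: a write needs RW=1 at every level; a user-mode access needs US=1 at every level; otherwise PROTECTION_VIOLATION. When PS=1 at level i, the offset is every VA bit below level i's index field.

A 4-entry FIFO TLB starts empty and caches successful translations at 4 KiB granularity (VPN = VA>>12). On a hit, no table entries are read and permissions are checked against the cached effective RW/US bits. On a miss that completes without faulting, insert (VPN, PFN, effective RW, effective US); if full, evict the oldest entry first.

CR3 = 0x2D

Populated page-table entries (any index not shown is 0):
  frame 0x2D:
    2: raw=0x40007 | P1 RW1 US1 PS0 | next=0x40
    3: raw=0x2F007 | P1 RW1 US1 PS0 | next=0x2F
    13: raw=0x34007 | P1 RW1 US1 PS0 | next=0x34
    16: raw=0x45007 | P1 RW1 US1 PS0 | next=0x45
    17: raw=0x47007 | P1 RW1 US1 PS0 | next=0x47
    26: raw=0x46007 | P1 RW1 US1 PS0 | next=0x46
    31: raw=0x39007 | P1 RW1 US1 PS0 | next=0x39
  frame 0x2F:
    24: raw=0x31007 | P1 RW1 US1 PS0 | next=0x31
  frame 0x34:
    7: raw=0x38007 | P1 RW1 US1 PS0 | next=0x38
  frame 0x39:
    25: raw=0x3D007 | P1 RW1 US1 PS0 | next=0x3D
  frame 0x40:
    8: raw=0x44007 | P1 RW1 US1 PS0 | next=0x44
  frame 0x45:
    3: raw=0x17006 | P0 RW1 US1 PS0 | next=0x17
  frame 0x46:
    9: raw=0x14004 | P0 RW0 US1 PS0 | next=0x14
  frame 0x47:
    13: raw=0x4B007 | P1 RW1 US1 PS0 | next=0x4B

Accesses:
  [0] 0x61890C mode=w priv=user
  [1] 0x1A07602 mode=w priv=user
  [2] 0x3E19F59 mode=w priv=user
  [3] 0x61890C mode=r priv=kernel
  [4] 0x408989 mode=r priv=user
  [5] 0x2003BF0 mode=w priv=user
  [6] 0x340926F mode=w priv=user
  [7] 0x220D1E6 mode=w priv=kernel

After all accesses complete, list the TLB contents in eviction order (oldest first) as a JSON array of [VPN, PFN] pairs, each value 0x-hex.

Per-access translation:
#0 VA=0x61890C (w,user):
  lvl0: tbl 0x2D, slot 3 ⇒ 0x2F007 (P1/RW1/US1/PS0)
  lvl1: tbl 0x2F, slot 24 ⇒ 0x31007 (P1/RW1/US1/PS0)
  ⇒ phys 0x3190C  [2 reads]
#1 VA=0x1A07602 (w,user):
  lvl0: tbl 0x2D, slot 13 ⇒ 0x34007 (P1/RW1/US1/PS0)
  lvl1: tbl 0x34, slot 7 ⇒ 0x38007 (P1/RW1/US1/PS0)
  ⇒ phys 0x38602  [2 reads]
#2 VA=0x3E19F59 (w,user):
  lvl0: tbl 0x2D, slot 31 ⇒ 0x39007 (P1/RW1/US1/PS0)
  lvl1: tbl 0x39, slot 25 ⇒ 0x3D007 (P1/RW1/US1/PS0)
  ⇒ phys 0x3DF59  [2 reads]
#3 VA=0x61890C (r,kernel):
  TLB hit vpn=0x618 → PA=0x3190C
#4 VA=0x408989 (r,user):
  lvl0: tbl 0x2D, slot 2 ⇒ 0x40007 (P1/RW1/US1/PS0)
  lvl1: tbl 0x40, slot 8 ⇒ 0x44007 (P1/RW1/US1/PS0)
  ⇒ phys 0x44989  [2 reads]
#5 VA=0x2003BF0 (w,user):
  lvl0: tbl 0x2D, slot 16 ⇒ 0x45007 (P1/RW1/US1/PS0)
  lvl1: tbl 0x45, slot 3 ⇒ 0x17006 (P0/RW1/US1/PS0)
  ⇒ fault: PAGE_NOT_PRESENT  — 2 lookups
#6 VA=0x340926F (w,user):
  lvl0: tbl 0x2D, slot 26 ⇒ 0x46007 (P1/RW1/US1/PS0)
  lvl1: tbl 0x46, slot 9 ⇒ 0x14004 (P0/RW0/US1/PS0)
  ⇒ fault: PAGE_NOT_PRESENT  — 2 lookups
#7 VA=0x220D1E6 (w,kernel):
  lvl0: tbl 0x2D, slot 17 ⇒ 0x47007 (P1/RW1/US1/PS0)
  lvl1: tbl 0x47, slot 13 ⇒ 0x4B007 (P1/RW1/US1/PS0)
  ⇒ phys 0x4B1E6  [2 reads]

TLB: [["0x1A07", "0x38"], ["0x3E19", "0x3D"], ["0x408", "0x44"], ["0x220D", "0x4B"]]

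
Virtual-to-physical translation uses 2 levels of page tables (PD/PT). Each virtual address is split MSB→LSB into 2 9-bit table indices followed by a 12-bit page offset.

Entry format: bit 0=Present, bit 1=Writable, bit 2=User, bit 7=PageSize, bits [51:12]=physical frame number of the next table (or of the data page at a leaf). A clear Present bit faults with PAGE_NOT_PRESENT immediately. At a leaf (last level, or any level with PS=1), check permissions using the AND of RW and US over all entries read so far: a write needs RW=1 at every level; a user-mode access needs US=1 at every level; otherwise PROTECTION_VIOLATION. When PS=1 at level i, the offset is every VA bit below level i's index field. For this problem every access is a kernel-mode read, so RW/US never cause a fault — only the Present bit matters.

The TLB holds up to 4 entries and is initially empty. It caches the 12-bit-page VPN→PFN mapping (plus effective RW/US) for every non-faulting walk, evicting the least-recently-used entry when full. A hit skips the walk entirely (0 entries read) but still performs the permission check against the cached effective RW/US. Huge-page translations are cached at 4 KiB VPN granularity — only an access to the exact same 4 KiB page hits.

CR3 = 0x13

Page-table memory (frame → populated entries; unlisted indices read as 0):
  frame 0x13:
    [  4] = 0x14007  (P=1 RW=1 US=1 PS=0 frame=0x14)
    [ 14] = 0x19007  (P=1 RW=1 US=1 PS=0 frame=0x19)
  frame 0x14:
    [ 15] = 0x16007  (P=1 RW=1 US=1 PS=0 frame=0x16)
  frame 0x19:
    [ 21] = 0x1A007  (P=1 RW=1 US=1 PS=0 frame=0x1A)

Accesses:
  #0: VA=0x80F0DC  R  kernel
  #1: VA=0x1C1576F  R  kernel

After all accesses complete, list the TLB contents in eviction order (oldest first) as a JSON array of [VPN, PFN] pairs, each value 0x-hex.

Trace:
#0 VA=0x80F0DC (r,kernel):
  L0 @0x13[4] → 0x14007  P=1,RW=1,US=1,PS=0
  L1 @0x14[15] → 0x16007  P=1,RW=1,US=1,PS=0
  ✓ 0x160DC  — 2 lookups
#1 VA=0x1C1576F (r,kernel):
  L0 @0x13[14] → 0x19007  P=1,RW=1,US=1,PS=0
  L1 @0x19[21] → 0x1A007  P=1,RW=1,US=1,PS=0
  ✓ 0x1A76F  — 2 lookups

TLB: [["0x80F", "0x16"], ["0x1C15", "0x1A"]]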